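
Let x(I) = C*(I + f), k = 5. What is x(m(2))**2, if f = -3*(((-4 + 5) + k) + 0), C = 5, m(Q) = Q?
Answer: 6400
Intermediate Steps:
f = -18 (f = -3*(((-4 + 5) + 5) + 0) = -3*((1 + 5) + 0) = -3*(6 + 0) = -3*6 = -18)
x(I) = -90 + 5*I (x(I) = 5*(I - 18) = 5*(-18 + I) = -90 + 5*I)
x(m(2))**2 = (-90 + 5*2)**2 = (-90 + 10)**2 = (-80)**2 = 6400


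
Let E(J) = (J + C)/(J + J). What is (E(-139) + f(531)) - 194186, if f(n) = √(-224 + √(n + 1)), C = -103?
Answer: -26991733/139 + I*√(224 - 2*√133) ≈ -1.9419e+5 + 14.175*I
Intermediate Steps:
f(n) = √(-224 + √(1 + n))
E(J) = (-103 + J)/(2*J) (E(J) = (J - 103)/(J + J) = (-103 + J)/((2*J)) = (-103 + J)*(1/(2*J)) = (-103 + J)/(2*J))
(E(-139) + f(531)) - 194186 = ((½)*(-103 - 139)/(-139) + √(-224 + √(1 + 531))) - 194186 = ((½)*(-1/139)*(-242) + √(-224 + √532)) - 194186 = (121/139 + √(-224 + 2*√133)) - 194186 = -26991733/139 + √(-224 + 2*√133)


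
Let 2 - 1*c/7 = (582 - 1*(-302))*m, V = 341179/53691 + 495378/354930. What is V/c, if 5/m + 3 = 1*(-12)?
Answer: 1758238127/471120180575 ≈ 0.0037320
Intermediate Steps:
m = -1/3 (m = 5/(-3 + 1*(-12)) = 5/(-3 - 12) = 5/(-15) = 5*(-1/15) = -1/3 ≈ -0.33333)
V = 24615333778/3176091105 (V = 341179*(1/53691) + 495378*(1/354930) = 341179/53691 + 82563/59155 = 24615333778/3176091105 ≈ 7.7502)
c = 6230/3 (c = 14 - 7*(582 - 1*(-302))*(-1)/3 = 14 - 7*(582 + 302)*(-1)/3 = 14 - 6188*(-1)/3 = 14 - 7*(-884/3) = 14 + 6188/3 = 6230/3 ≈ 2076.7)
V/c = 24615333778/(3176091105*(6230/3)) = (24615333778/3176091105)*(3/6230) = 1758238127/471120180575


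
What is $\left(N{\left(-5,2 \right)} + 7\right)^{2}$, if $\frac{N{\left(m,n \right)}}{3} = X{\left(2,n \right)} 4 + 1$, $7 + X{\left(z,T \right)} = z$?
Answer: $2500$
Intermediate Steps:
$X{\left(z,T \right)} = -7 + z$
$N{\left(m,n \right)} = -57$ ($N{\left(m,n \right)} = 3 \left(\left(-7 + 2\right) 4 + 1\right) = 3 \left(\left(-5\right) 4 + 1\right) = 3 \left(-20 + 1\right) = 3 \left(-19\right) = -57$)
$\left(N{\left(-5,2 \right)} + 7\right)^{2} = \left(-57 + 7\right)^{2} = \left(-50\right)^{2} = 2500$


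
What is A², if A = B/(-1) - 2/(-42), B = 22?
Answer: 212521/441 ≈ 481.91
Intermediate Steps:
A = -461/21 (A = 22/(-1) - 2/(-42) = 22*(-1) - 2*(-1/42) = -22 + 1/21 = -461/21 ≈ -21.952)
A² = (-461/21)² = 212521/441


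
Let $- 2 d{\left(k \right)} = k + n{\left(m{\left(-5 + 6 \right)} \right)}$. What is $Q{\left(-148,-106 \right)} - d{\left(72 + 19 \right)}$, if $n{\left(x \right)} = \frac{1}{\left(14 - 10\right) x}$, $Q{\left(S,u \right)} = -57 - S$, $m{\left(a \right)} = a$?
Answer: $\frac{1093}{8} \approx 136.63$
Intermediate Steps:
$n{\left(x \right)} = \frac{1}{4 x}$
$d{\left(k \right)} = - \frac{1}{8} - \frac{k}{2}$ ($d{\left(k \right)} = - \frac{k + \frac{1}{4 \left(-5 + 6\right)}}{2} = - \frac{k + \frac{1}{4 \cdot 1}}{2} = - \frac{k + \frac{1}{4} \cdot 1}{2} = - \frac{k + \frac{1}{4}}{2} = - \frac{\frac{1}{4} + k}{2} = - \frac{1}{8} - \frac{k}{2}$)
$Q{\left(-148,-106 \right)} - d{\left(72 + 19 \right)} = \left(-57 - -148\right) - \left(- \frac{1}{8} - \frac{72 + 19}{2}\right) = \left(-57 + 148\right) - \left(- \frac{1}{8} - \frac{91}{2}\right) = 91 - \left(- \frac{1}{8} - \frac{91}{2}\right) = 91 - - \frac{365}{8} = 91 + \frac{365}{8} = \frac{1093}{8}$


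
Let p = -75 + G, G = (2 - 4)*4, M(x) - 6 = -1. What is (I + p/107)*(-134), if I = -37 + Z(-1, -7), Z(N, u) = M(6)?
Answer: 469938/107 ≈ 4391.9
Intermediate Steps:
M(x) = 5 (M(x) = 6 - 1 = 5)
Z(N, u) = 5
G = -8 (G = -2*4 = -8)
I = -32 (I = -37 + 5 = -32)
p = -83 (p = -75 - 8 = -83)
(I + p/107)*(-134) = (-32 - 83/107)*(-134) = -3507/107*(-134) = 469938/107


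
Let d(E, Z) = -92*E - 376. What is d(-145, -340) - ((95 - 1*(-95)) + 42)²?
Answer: -40860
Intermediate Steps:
d(E, Z) = -376 - 92*E
d(-145, -340) - ((95 - 1*(-95)) + 42)² = (-376 - 92*(-145)) - ((95 - 1*(-95)) + 42)² = (-376 + 13340) - ((95 + 95) + 42)² = 12964 - (190 + 42)² = 12964 - 1*232² = 12964 - 1*53824 = 12964 - 53824 = -40860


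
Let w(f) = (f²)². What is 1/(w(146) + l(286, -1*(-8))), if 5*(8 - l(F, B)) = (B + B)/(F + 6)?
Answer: 365/165845730356 ≈ 2.2008e-9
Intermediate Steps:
l(F, B) = 8 - 2*B/(5*(6 + F)) (l(F, B) = 8 - (B + B)/(5*(F + 6)) = 8 - 2*B/(5*(6 + F)))
w(f) = f⁴
1/(w(146) + l(286, -1*(-8))) = 1/(146⁴ + 2*(120 - (-1)*(-8) + 20*286)/(5*(6 + 286))) = 1/(454371856 + (⅖)*(120 - 1*8 + 5720)/292) = 1/(454371856 + (⅖)*(1/292)*(120 - 8 + 5720)) = 1/(454371856 + (⅖)*(1/292)*5832) = 1/(454371856 + 2916/365) = 1/(165845730356/365) = 365/165845730356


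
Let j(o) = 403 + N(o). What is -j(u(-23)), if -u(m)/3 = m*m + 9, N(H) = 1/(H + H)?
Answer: -1300883/3228 ≈ -403.00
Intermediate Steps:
N(H) = 1/(2*H)
u(m) = -27 - 3*m² (u(m) = -3*(m*m + 9) = -3*(m² + 9) = -3*(9 + m²) = -27 - 3*m²)
j(o) = 403 + 1/(2*o)
-j(u(-23)) = -(403 + 1/(2*(-27 - 3*(-23)²))) = -(403 + 1/(2*(-27 - 3*529))) = -(403 + 1/(2*(-27 - 1587))) = -(403 + (½)/(-1614)) = -(403 + (½)*(-1/1614)) = -(403 - 1/3228) = -1*1300883/3228 = -1300883/3228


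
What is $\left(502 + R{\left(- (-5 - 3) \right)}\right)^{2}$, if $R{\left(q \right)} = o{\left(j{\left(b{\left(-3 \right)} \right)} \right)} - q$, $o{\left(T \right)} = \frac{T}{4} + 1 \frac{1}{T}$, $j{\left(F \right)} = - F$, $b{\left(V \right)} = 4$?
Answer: $\frac{3884841}{16} \approx 2.428 \cdot 10^{5}$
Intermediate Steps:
$o{\left(T \right)} = \frac{1}{T} + \frac{T}{4}$ ($o{\left(T \right)} = T \frac{1}{4} + \frac{1}{T} = \frac{T}{4} + \frac{1}{T} = \frac{1}{T} + \frac{T}{4}$)
$R{\left(q \right)} = - \frac{5}{4} - q$ ($R{\left(q \right)} = \left(\frac{1}{\left(-1\right) 4} + \frac{\left(-1\right) 4}{4}\right) - q = \left(\frac{1}{-4} + \frac{1}{4} \left(-4\right)\right) - q = \left(- \frac{1}{4} - 1\right) - q = - \frac{5}{4} - q$)
$\left(502 + R{\left(- (-5 - 3) \right)}\right)^{2} = \left(502 - \left(\frac{5}{4} - \left(-5 - 3\right)\right)\right)^{2} = \left(502 - \left(\frac{5}{4} - -8\right)\right)^{2} = \left(502 - \frac{37}{4}\right)^{2} = \left(\frac{1971}{4}\right)^{2} = \frac{3884841}{16}$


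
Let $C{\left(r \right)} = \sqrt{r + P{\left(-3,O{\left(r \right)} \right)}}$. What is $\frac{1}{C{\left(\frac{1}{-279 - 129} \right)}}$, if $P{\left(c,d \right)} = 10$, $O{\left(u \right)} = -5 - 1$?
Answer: $\frac{2 \sqrt{416058}}{4079} \approx 0.31627$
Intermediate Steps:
$O{\left(u \right)} = -6$ ($O{\left(u \right)} = -5 - 1 = -6$)
$C{\left(r \right)} = \sqrt{10 + r}$ ($C{\left(r \right)} = \sqrt{r + 10} = \sqrt{10 + r}$)
$\frac{1}{C{\left(\frac{1}{-279 - 129} \right)}} = \frac{1}{\sqrt{10 + \frac{1}{-279 - 129}}} = \frac{1}{\sqrt{10 + \frac{1}{-408}}} = \frac{1}{\sqrt{10 - \frac{1}{408}}} = \frac{1}{\sqrt{\frac{4079}{408}}} = \frac{1}{\frac{1}{204} \sqrt{416058}} = \frac{2 \sqrt{416058}}{4079}$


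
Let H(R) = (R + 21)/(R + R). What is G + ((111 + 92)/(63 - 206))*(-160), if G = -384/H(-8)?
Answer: 100064/143 ≈ 699.75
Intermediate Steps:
H(R) = (21 + R)/(2*R) (H(R) = (21 + R)/((2*R)) = (21 + R)*(1/(2*R)) = (21 + R)/(2*R))
G = 6144/13 (G = -384*(-16/(21 - 8)) = -384/((½)*(-⅛)*13) = -384/(-13/16) = -384*(-16/13) = 6144/13 ≈ 472.62)
G + ((111 + 92)/(63 - 206))*(-160) = 6144/13 + ((111 + 92)/(63 - 206))*(-160) = 6144/13 + (203/(-143))*(-160) = 6144/13 + (203*(-1/143))*(-160) = 6144/13 - 203/143*(-160) = 6144/13 + 32480/143 = 100064/143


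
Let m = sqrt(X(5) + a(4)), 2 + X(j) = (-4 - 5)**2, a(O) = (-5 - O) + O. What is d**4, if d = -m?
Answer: 5476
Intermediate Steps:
a(O) = -5
X(j) = 79 (X(j) = -2 + (-4 - 5)**2 = -2 + (-9)**2 = -2 + 81 = 79)
m = sqrt(74) (m = sqrt(79 - 5) = sqrt(74) ≈ 8.6023)
d = -sqrt(74) ≈ -8.6023
d**4 = (-sqrt(74))**4 = 5476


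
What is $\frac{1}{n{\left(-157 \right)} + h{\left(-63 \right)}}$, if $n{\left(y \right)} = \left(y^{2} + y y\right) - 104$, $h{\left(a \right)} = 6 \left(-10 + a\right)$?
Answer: $\frac{1}{48756} \approx 2.051 \cdot 10^{-5}$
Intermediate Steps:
$h{\left(a \right)} = -60 + 6 a$
$n{\left(y \right)} = -104 + 2 y^{2}$ ($n{\left(y \right)} = \left(y^{2} + y^{2}\right) - 104 = 2 y^{2} - 104 = -104 + 2 y^{2}$)
$\frac{1}{n{\left(-157 \right)} + h{\left(-63 \right)}} = \frac{1}{\left(-104 + 2 \left(-157\right)^{2}\right) + \left(-60 + 6 \left(-63\right)\right)} = \frac{1}{\left(-104 + 2 \cdot 24649\right) - 438} = \frac{1}{\left(-104 + 49298\right) - 438} = \frac{1}{49194 - 438} = \frac{1}{48756}$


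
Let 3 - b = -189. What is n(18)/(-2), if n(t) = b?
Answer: -96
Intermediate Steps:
b = 192 (b = 3 - 1*(-189) = 3 + 189 = 192)
n(t) = 192
n(18)/(-2) = 192/(-2) = -½*192 = -96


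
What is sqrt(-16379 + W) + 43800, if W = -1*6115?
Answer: 43800 + I*sqrt(22494) ≈ 43800.0 + 149.98*I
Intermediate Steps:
W = -6115
sqrt(-16379 + W) + 43800 = sqrt(-16379 - 6115) + 43800 = sqrt(-22494) + 43800 = I*sqrt(22494) + 43800 = 43800 + I*sqrt(22494)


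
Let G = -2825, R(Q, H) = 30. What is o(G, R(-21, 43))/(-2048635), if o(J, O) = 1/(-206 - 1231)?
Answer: 1/2943888495 ≈ 3.3969e-10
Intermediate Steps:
o(J, O) = -1/1437 (o(J, O) = 1/(-1437) = -1/1437)
o(G, R(-21, 43))/(-2048635) = -1/1437/(-2048635) = -1/1437*(-1/2048635) = 1/2943888495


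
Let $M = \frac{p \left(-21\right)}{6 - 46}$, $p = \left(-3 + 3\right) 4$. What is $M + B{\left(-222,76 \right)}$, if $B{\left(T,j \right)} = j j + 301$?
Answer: $6077$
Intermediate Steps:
$B{\left(T,j \right)} = 301 + j^{2}$ ($B{\left(T,j \right)} = j^{2} + 301 = 301 + j^{2}$)
$p = 0$ ($p = 0 \cdot 4 = 0$)
$M = 0$ ($M = \frac{0 \left(-21\right)}{6 - 46} = \frac{0}{-40} = 0 \left(- \frac{1}{40}\right) = 0$)
$M + B{\left(-222,76 \right)} = 0 + \left(301 + 76^{2}\right) = 0 + \left(301 + 5776\right) = 0 + 6077 = 6077$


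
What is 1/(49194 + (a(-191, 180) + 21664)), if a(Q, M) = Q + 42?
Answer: 1/70709 ≈ 1.4142e-5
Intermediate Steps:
a(Q, M) = 42 + Q
1/(49194 + (a(-191, 180) + 21664)) = 1/(49194 + ((42 - 191) + 21664)) = 1/(49194 + (-149 + 21664)) = 1/(49194 + 21515) = 1/70709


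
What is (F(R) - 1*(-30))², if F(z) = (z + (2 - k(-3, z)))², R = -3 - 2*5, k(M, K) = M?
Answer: 8836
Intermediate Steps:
R = -13 (R = -3 - 10 = -13)
F(z) = (5 + z)² (F(z) = (z + (2 - 1*(-3)))² = (z + (2 + 3))² = (z + 5)² = (5 + z)²)
(F(R) - 1*(-30))² = ((5 - 13)² - 1*(-30))² = ((-8)² + 30)² = (64 + 30)² = 94² = 8836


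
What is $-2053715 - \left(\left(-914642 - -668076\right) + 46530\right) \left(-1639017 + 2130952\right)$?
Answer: $98402655945$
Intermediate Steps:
$-2053715 - \left(\left(-914642 - -668076\right) + 46530\right) \left(-1639017 + 2130952\right) = -2053715 - \left(\left(-914642 + 668076\right) + 46530\right) 491935 = -2053715 - \left(-246566 + 46530\right) 491935 = -2053715 - \left(-200036\right) 491935 = -2053715 - -98404709660 = -2053715 + 98404709660 = 98402655945$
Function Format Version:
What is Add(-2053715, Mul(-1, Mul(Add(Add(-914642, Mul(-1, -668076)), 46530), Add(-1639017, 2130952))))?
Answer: 98402655945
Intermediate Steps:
Add(-2053715, Mul(-1, Mul(Add(Add(-914642, Mul(-1, -668076)), 46530), Add(-1639017, 2130952)))) = Add(-2053715, Mul(-1, Mul(Add(Add(-914642, 668076), 46530), 491935))) = Add(-2053715, Mul(-1, Mul(Add(-246566, 46530), 491935))) = Add(-2053715, Mul(-1, Mul(-200036, 491935))) = Add(-2053715, Mul(-1, -98404709660)) = Add(-2053715, 98404709660) = 98402655945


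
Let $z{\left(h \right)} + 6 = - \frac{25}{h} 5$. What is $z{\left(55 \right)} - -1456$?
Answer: $\frac{15925}{11} \approx 1447.7$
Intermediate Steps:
$z{\left(h \right)} = -6 - \frac{125}{h}$ ($z{\left(h \right)} = -6 + - \frac{25}{h} 5 = -6 - \frac{125}{h}$)
$z{\left(55 \right)} - -1456 = \left(-6 - \frac{125}{55}\right) - -1456 = \left(-6 - \frac{25}{11}\right) + 1456 = - \frac{91}{11} + 1456 = \frac{15925}{11}$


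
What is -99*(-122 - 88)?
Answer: 20790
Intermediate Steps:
-99*(-122 - 88) = -99*(-210) = 20790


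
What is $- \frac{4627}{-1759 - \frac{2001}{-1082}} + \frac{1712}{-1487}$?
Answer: $\frac{4189619874}{2827139419} \approx 1.4819$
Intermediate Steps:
$- \frac{4627}{-1759 - \frac{2001}{-1082}} + \frac{1712}{-1487} = - \frac{4627}{-1759 - - \frac{2001}{1082}} + 1712 \left(- \frac{1}{1487}\right) = - \frac{4627}{-1759 + \frac{2001}{1082}} - \frac{1712}{1487} = - \frac{4627}{- \frac{1901237}{1082}} - \frac{1712}{1487} = \left(-4627\right) \left(- \frac{1082}{1901237}\right) - \frac{1712}{1487} = \frac{5006414}{1901237} - \frac{1712}{1487} = \frac{4189619874}{2827139419}$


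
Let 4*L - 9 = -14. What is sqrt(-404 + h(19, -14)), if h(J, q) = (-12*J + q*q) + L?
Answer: I*sqrt(1749)/2 ≈ 20.911*I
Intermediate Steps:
L = -5/4 (L = 9/4 + (1/4)*(-14) = 9/4 - 7/2 = -5/4 ≈ -1.2500)
h(J, q) = -5/4 + q**2 - 12*J (h(J, q) = (-12*J + q*q) - 5/4 = (-12*J + q**2) - 5/4 = (q**2 - 12*J) - 5/4 = -5/4 + q**2 - 12*J)
sqrt(-404 + h(19, -14)) = sqrt(-404 + (-5/4 + (-14)**2 - 12*19)) = sqrt(-404 + (-5/4 + 196 - 228)) = sqrt(-404 - 133/4) = sqrt(-1749/4) = I*sqrt(1749)/2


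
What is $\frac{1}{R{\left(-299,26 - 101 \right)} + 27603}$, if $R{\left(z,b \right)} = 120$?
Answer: $\frac{1}{27723} \approx 3.6071 \cdot 10^{-5}$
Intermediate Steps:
$\frac{1}{R{\left(-299,26 - 101 \right)} + 27603} = \frac{1}{120 + 27603} = \frac{1}{27723}$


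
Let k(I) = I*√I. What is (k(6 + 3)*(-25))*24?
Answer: -16200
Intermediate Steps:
k(I) = I^(3/2)
(k(6 + 3)*(-25))*24 = ((6 + 3)^(3/2)*(-25))*24 = (9^(3/2)*(-25))*24 = (27*(-25))*24 = -675*24 = -16200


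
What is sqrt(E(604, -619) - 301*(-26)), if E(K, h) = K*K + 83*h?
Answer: sqrt(321265) ≈ 566.80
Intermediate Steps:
E(K, h) = K**2 + 83*h
sqrt(E(604, -619) - 301*(-26)) = sqrt((604**2 + 83*(-619)) - 301*(-26)) = sqrt((364816 - 51377) + 7826) = sqrt(313439 + 7826) = sqrt(321265)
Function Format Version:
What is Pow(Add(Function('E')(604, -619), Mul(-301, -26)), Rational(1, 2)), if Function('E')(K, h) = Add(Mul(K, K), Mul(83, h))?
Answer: Pow(321265, Rational(1, 2)) ≈ 566.80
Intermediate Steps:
Function('E')(K, h) = Add(Pow(K, 2), Mul(83, h))
Pow(Add(Function('E')(604, -619), Mul(-301, -26)), Rational(1, 2)) = Pow(Add(Add(Pow(604, 2), Mul(83, -619)), Mul(-301, -26)), Rational(1, 2)) = Pow(Add(Add(364816, -51377), 7826), Rational(1, 2)) = Pow(Add(313439, 7826), Rational(1, 2)) = Pow(321265, Rational(1, 2))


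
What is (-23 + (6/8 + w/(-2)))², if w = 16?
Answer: 14641/16 ≈ 915.06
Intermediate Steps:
(-23 + (6/8 + w/(-2)))² = (-23 + (6/8 + 16/(-2)))² = (-23 + (6*(⅛) + 16*(-½)))² = (-23 + (¾ - 8))² = (-23 - 29/4)² = (-121/4)² = 14641/16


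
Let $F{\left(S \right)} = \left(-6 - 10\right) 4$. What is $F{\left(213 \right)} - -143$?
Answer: $79$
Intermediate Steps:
$F{\left(S \right)} = -64$ ($F{\left(S \right)} = \left(-16\right) 4 = -64$)
$F{\left(213 \right)} - -143 = -64 - -143 = -64 + 143 = 79$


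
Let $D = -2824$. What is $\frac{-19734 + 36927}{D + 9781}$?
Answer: $\frac{5731}{2319} \approx 2.4713$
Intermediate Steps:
$\frac{-19734 + 36927}{D + 9781} = \frac{-19734 + 36927}{-2824 + 9781} = \frac{17193}{6957} = 17193 \cdot \frac{1}{6957} = \frac{5731}{2319}$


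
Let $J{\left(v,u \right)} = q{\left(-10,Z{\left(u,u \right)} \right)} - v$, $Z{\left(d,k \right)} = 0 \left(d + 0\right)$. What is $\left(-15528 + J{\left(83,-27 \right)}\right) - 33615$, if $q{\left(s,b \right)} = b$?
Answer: $-49226$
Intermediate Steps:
$Z{\left(d,k \right)} = 0$ ($Z{\left(d,k \right)} = 0 d = 0$)
$J{\left(v,u \right)} = - v$ ($J{\left(v,u \right)} = 0 - v = - v$)
$\left(-15528 + J{\left(83,-27 \right)}\right) - 33615 = \left(-15528 - 83\right) - 33615 = -15611 - 33615 = -49226$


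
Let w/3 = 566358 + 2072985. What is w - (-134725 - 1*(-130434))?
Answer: 7922320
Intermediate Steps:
w = 7918029 (w = 3*(566358 + 2072985) = 3*2639343 = 7918029)
w - (-134725 - 1*(-130434)) = 7918029 - (-134725 - 1*(-130434)) = 7918029 - (-134725 + 130434) = 7918029 - 1*(-4291) = 7918029 + 4291 = 7922320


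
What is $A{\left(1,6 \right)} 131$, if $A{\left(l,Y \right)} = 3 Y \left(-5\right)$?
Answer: $-11790$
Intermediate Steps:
$A{\left(l,Y \right)} = - 15 Y$
$A{\left(1,6 \right)} 131 = \left(-15\right) 6 \cdot 131 = \left(-90\right) 131 = -11790$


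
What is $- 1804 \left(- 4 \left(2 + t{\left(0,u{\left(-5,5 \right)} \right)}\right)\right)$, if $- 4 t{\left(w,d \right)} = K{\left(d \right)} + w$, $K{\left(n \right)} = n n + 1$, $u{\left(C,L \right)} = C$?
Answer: $-32472$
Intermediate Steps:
$K{\left(n \right)} = 1 + n^{2}$ ($K{\left(n \right)} = n^{2} + 1 = 1 + n^{2}$)
$t{\left(w,d \right)} = - \frac{1}{4} - \frac{w}{4} - \frac{d^{2}}{4}$ ($t{\left(w,d \right)} = - \frac{\left(1 + d^{2}\right) + w}{4} = - \frac{1 + w + d^{2}}{4} = - \frac{1}{4} - \frac{w}{4} - \frac{d^{2}}{4}$)
$- 1804 \left(- 4 \left(2 + t{\left(0,u{\left(-5,5 \right)} \right)}\right)\right) = - 1804 \left(- 4 \left(2 - \left(\frac{1}{4} + \frac{\left(-5\right)^{2}}{4}\right)\right)\right) = - 1804 \left(- 4 \left(2 - \frac{13}{2}\right)\right) = - 1804 \left(\left(-4\right) \left(- \frac{9}{2}\right)\right) = \left(-1804\right) 18 = -32472$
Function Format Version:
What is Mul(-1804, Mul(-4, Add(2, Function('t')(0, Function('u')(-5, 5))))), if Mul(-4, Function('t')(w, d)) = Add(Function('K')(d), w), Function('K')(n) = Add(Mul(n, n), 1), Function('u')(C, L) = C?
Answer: -32472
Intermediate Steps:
Function('K')(n) = Add(1, Pow(n, 2)) (Function('K')(n) = Add(Pow(n, 2), 1) = Add(1, Pow(n, 2)))
Function('t')(w, d) = Add(Rational(-1, 4), Mul(Rational(-1, 4), w), Mul(Rational(-1, 4), Pow(d, 2))) (Function('t')(w, d) = Mul(Rational(-1, 4), Add(Add(1, Pow(d, 2)), w)) = Mul(Rational(-1, 4), Add(1, w, Pow(d, 2))) = Add(Rational(-1, 4), Mul(Rational(-1, 4), w), Mul(Rational(-1, 4), Pow(d, 2))))
Mul(-1804, Mul(-4, Add(2, Function('t')(0, Function('u')(-5, 5))))) = Mul(-1804, Mul(-4, Add(2, Add(Rational(-1, 4), Mul(Rational(-1, 4), 0), Mul(Rational(-1, 4), Pow(-5, 2)))))) = Mul(-1804, Mul(-4, Add(2, Add(Rational(-1, 4), 0, Mul(Rational(-1, 4), 25))))) = Mul(-1804, Mul(-4, Add(2, Add(Rational(-1, 4), 0, Rational(-25, 4))))) = Mul(-1804, Mul(-4, Add(2, Rational(-13, 2)))) = Mul(-1804, Mul(-4, Rational(-9, 2))) = Mul(-1804, 18) = -32472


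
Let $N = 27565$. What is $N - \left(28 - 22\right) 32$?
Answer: $27373$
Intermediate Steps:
$N - \left(28 - 22\right) 32 = 27565 - \left(28 - 22\right) 32 = 27565 - 6 \cdot 32 = 27565 - 192 = 27373$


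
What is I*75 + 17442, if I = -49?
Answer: 13767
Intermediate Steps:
I*75 + 17442 = -49*75 + 17442 = -3675 + 17442 = 13767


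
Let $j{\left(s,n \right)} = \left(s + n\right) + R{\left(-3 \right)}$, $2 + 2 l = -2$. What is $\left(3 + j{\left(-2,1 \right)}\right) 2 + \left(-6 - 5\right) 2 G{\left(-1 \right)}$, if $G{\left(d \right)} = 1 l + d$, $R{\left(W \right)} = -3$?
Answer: $64$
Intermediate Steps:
$l = -2$ ($l = -1 + \frac{1}{2} \left(-2\right) = -1 - 1 = -2$)
$G{\left(d \right)} = -2 + d$ ($G{\left(d \right)} = 1 \left(-2\right) + d = -2 + d$)
$j{\left(s,n \right)} = -3 + n + s$ ($j{\left(s,n \right)} = \left(s + n\right) - 3 = \left(n + s\right) - 3 = -3 + n + s$)
$\left(3 + j{\left(-2,1 \right)}\right) 2 + \left(-6 - 5\right) 2 G{\left(-1 \right)} = \left(3 - 4\right) 2 + \left(-6 - 5\right) 2 \left(-2 - 1\right) = \left(3 - 4\right) 2 + \left(-11\right) 2 \left(-3\right) = \left(-1\right) 2 - -66 = -2 + 66 = 64$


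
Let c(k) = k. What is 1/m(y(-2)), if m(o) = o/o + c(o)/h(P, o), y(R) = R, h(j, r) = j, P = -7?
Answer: 7/9 ≈ 0.77778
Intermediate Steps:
m(o) = 1 - o/7 (m(o) = o/o + o/(-7) = 1 + o*(-⅐) = 1 - o/7)
1/m(y(-2)) = 1/(1 - ⅐*(-2)) = 1/(1 + 2/7) = 1/(9/7) = 7/9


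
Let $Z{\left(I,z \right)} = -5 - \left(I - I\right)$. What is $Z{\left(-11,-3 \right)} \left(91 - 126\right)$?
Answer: $175$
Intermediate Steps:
$Z{\left(I,z \right)} = -5$ ($Z{\left(I,z \right)} = -5 - 0 = -5 + 0 = -5$)
$Z{\left(-11,-3 \right)} \left(91 - 126\right) = - 5 \left(91 - 126\right) = \left(-5\right) \left(-35\right) = 175$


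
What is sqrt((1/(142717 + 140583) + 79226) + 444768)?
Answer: 3*sqrt(46727974229937)/28330 ≈ 723.87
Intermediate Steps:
sqrt((1/(142717 + 140583) + 79226) + 444768) = sqrt((1/283300 + 79226) + 444768) = sqrt(22444725801/283300 + 444768) = sqrt(148447500201/283300) = 3*sqrt(46727974229937)/28330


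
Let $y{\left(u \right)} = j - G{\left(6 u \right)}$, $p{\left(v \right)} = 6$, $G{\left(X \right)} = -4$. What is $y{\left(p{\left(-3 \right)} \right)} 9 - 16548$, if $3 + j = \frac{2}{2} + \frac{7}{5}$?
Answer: $- \frac{82587}{5} \approx -16517.0$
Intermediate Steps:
$j = - \frac{3}{5}$ ($j = -3 + \left(\frac{2}{2} + \frac{7}{5}\right) = -3 + \left(2 \cdot \frac{1}{2} + 7 \cdot \frac{1}{5}\right) = -3 + \left(1 + \frac{7}{5}\right) = -3 + \frac{12}{5} = - \frac{3}{5} \approx -0.6$)
$y{\left(u \right)} = \frac{17}{5}$ ($y{\left(u \right)} = - \frac{3}{5} - -4 = - \frac{3}{5} + 4 = \frac{17}{5}$)
$y{\left(p{\left(-3 \right)} \right)} 9 - 16548 = \frac{17}{5} \cdot 9 - 16548 = \frac{153}{5} - 16548 = - \frac{82587}{5}$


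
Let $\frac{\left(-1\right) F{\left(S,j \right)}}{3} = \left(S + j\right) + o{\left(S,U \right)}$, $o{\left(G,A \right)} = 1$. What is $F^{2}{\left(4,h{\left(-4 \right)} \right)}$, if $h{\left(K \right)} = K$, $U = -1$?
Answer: $9$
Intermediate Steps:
$F{\left(S,j \right)} = -3 - 3 S - 3 j$ ($F{\left(S,j \right)} = - 3 \left(\left(S + j\right) + 1\right) = - 3 \left(1 + S + j\right) = -3 - 3 S - 3 j$)
$F^{2}{\left(4,h{\left(-4 \right)} \right)} = \left(-3 - 12 - -12\right)^{2} = \left(-3 - 12 + 12\right)^{2} = \left(-3\right)^{2} = 9$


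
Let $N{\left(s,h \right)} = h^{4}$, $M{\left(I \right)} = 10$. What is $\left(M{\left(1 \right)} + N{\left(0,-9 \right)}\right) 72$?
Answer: $473112$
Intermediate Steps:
$\left(M{\left(1 \right)} + N{\left(0,-9 \right)}\right) 72 = \left(10 + \left(-9\right)^{4}\right) 72 = \left(10 + 6561\right) 72 = 6571 \cdot 72 = 473112$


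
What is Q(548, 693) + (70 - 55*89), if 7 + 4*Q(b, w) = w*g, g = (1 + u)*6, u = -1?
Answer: -19307/4 ≈ -4826.8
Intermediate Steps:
g = 0 (g = (1 - 1)*6 = 0*6 = 0)
Q(b, w) = -7/4 (Q(b, w) = -7/4 + (w*0)/4 = -7/4 + (¼)*0 = -7/4 + 0 = -7/4)
Q(548, 693) + (70 - 55*89) = -7/4 + (70 - 55*89) = -7/4 + (70 - 4895) = -7/4 - 4825 = -19307/4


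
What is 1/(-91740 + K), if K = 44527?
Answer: -1/47213 ≈ -2.1181e-5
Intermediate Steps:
1/(-91740 + K) = 1/(-91740 + 44527) = 1/(-47213) = -1/47213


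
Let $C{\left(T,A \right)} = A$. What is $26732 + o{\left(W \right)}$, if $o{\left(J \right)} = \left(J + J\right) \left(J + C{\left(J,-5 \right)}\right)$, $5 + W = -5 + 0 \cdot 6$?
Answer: $27032$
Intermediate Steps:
$W = -10$ ($W = -5 + \left(-5 + 0 \cdot 6\right) = -5 + \left(-5 + 0\right) = -5 - 5 = -10$)
$o{\left(J \right)} = 2 J \left(-5 + J\right)$ ($o{\left(J \right)} = \left(J + J\right) \left(J - 5\right) = 2 J \left(-5 + J\right)$)
$26732 + o{\left(W \right)} = 26732 + 2 \left(-10\right) \left(-5 - 10\right) = 26732 + 2 \left(-10\right) \left(-15\right) = 26732 + 300 = 27032$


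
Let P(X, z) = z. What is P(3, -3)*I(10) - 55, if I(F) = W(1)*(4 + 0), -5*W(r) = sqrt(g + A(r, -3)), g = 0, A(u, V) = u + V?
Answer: -55 + 12*I*sqrt(2)/5 ≈ -55.0 + 3.3941*I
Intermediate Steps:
A(u, V) = V + u
W(r) = -sqrt(-3 + r)/5 (W(r) = -sqrt(0 + (-3 + r))/5 = -sqrt(-3 + r)/5)
I(F) = -4*I*sqrt(2)/5 (I(F) = (-sqrt(-3 + 1)/5)*(4 + 0) = -I*sqrt(2)/5*4 = -4*I*sqrt(2)/5)
P(3, -3)*I(10) - 55 = -(-12)*I*sqrt(2)/5 - 55 = 12*I*sqrt(2)/5 - 55 = -55 + 12*I*sqrt(2)/5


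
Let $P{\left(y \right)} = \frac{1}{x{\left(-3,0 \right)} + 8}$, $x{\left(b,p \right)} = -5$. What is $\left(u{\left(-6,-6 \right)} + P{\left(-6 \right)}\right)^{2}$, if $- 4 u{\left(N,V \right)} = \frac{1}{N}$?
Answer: $\frac{9}{64} \approx 0.14063$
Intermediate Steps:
$u{\left(N,V \right)} = - \frac{1}{4 N}$
$P{\left(y \right)} = \frac{1}{3}$ ($P{\left(y \right)} = \frac{1}{-5 + 8} = \frac{1}{3}$)
$\left(u{\left(-6,-6 \right)} + P{\left(-6 \right)}\right)^{2} = \left(- \frac{1}{4 \left(-6\right)} + \frac{1}{3}\right)^{2} = \left(\left(- \frac{1}{4}\right) \left(- \frac{1}{6}\right) + \frac{1}{3}\right)^{2} = \left(\frac{1}{24} + \frac{1}{3}\right)^{2} = \left(\frac{3}{8}\right)^{2} = \frac{9}{64}$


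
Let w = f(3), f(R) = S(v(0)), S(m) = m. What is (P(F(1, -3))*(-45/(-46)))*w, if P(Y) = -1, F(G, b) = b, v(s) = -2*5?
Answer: 225/23 ≈ 9.7826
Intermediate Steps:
v(s) = -10
f(R) = -10
w = -10
(P(F(1, -3))*(-45/(-46)))*w = -(-45)/(-46)*(-10) = -(-45)*(-1)/46*(-10) = -1*45/46*(-10) = -45/46*(-10) = 225/23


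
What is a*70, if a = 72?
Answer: 5040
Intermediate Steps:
a*70 = 72*70 = 5040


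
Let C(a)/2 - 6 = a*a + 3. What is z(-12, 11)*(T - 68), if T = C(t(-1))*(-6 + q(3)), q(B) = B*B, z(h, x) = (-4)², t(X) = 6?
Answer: 3232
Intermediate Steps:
z(h, x) = 16
C(a) = 18 + 2*a² (C(a) = 12 + 2*(a*a + 3) = 12 + 2*(a² + 3) = 12 + 2*(3 + a²) = 12 + (6 + 2*a²) = 18 + 2*a²)
q(B) = B²
T = 270 (T = (18 + 2*6²)*(-6 + 3²) = (18 + 2*36)*(-6 + 9) = (18 + 72)*3 = 90*3 = 270)
z(-12, 11)*(T - 68) = 16*(270 - 68) = 16*202 = 3232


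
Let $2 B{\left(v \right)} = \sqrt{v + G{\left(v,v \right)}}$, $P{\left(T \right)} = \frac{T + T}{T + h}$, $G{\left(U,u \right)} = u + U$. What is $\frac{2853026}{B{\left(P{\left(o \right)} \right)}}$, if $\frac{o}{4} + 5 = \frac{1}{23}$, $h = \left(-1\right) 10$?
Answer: $\frac{9985591 \sqrt{266}}{57} \approx 2.8572 \cdot 10^{6}$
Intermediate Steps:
$h = -10$
$G{\left(U,u \right)} = U + u$
$o = - \frac{456}{23}$ ($o = -20 + \frac{4}{23} = - \frac{456}{23} \approx -19.826$)
$P{\left(T \right)} = \frac{2 T}{-10 + T}$ ($P{\left(T \right)} = \frac{T + T}{T - 10} = \frac{2 T}{-10 + T}$)
$B{\left(v \right)} = \frac{\sqrt{3} \sqrt{v}}{2}$ ($B{\left(v \right)} = \frac{\sqrt{v + \left(v + v\right)}}{2} = \frac{\sqrt{v + 2 v}}{2} = \frac{\sqrt{3 v}}{2} = \frac{\sqrt{3} \sqrt{v}}{2}$)
$\frac{2853026}{B{\left(P{\left(o \right)} \right)}} = \frac{2853026}{\frac{1}{2} \sqrt{3} \sqrt{2 \left(- \frac{456}{23}\right) \frac{1}{-10 - \frac{456}{23}}}} = \frac{2853026}{\frac{1}{2} \sqrt{3} \sqrt{2 \left(- \frac{456}{23}\right) \frac{1}{- \frac{686}{23}}}} = \frac{2853026}{\frac{1}{2} \sqrt{3} \sqrt{2 \left(- \frac{456}{23}\right) \left(- \frac{23}{686}\right)}} = \frac{2853026}{\frac{1}{2} \sqrt{3} \sqrt{\frac{456}{343}}} = \frac{2853026}{\frac{1}{2} \sqrt{3} \frac{2 \sqrt{798}}{49}} = \frac{2853026}{\frac{3}{49} \sqrt{266}} = 2853026 \frac{7 \sqrt{266}}{114} = \frac{9985591 \sqrt{266}}{57}$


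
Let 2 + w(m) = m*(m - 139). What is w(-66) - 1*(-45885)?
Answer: 59413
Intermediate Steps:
w(m) = -2 + m*(-139 + m) (w(m) = -2 + m*(m - 139) = -2 + m*(-139 + m))
w(-66) - 1*(-45885) = (-2 + (-66)**2 - 139*(-66)) - 1*(-45885) = (-2 + 4356 + 9174) + 45885 = 13528 + 45885 = 59413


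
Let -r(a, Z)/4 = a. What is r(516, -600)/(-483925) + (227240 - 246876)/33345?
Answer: -145131188/248253525 ≈ -0.58461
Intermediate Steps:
r(a, Z) = -4*a
r(516, -600)/(-483925) + (227240 - 246876)/33345 = -4*516/(-483925) + (227240 - 246876)/33345 = -2064*(-1/483925) - 19636*1/33345 = 2064/483925 - 19636/33345 = -145131188/248253525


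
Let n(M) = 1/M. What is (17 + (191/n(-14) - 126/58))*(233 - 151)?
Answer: -6323512/29 ≈ -2.1805e+5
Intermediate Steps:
n(M) = 1/M
(17 + (191/n(-14) - 126/58))*(233 - 151) = (17 + (191/(1/(-14)) - 126/58))*(233 - 151) = (17 + (191/(-1/14) - 126*1/58))*82 = (17 + (191*(-14) - 63/29))*82 = (17 + (-2674 - 63/29))*82 = (17 - 77609/29)*82 = -77116/29*82 = -6323512/29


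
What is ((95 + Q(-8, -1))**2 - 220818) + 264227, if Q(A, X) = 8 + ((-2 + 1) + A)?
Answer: 52245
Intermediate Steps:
Q(A, X) = 7 + A (Q(A, X) = 8 + (-1 + A) = 7 + A)
((95 + Q(-8, -1))**2 - 220818) + 264227 = ((95 + (7 - 8))**2 - 220818) + 264227 = ((95 - 1)**2 - 220818) + 264227 = (94**2 - 220818) + 264227 = (8836 - 220818) + 264227 = -211982 + 264227 = 52245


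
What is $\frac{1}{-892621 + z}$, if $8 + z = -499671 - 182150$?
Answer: $- \frac{1}{1574450} \approx -6.3514 \cdot 10^{-7}$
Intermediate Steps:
$z = -681829$ ($z = -8 - 681821 = -681829$)
$\frac{1}{-892621 + z} = \frac{1}{-892621 - 681829} = \frac{1}{-1574450} = - \frac{1}{1574450}$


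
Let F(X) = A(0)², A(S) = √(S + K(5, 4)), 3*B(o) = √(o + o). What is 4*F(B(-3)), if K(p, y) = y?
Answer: 16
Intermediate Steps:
B(o) = √2*√o/3 (B(o) = √(o + o)/3 = √(2*o)/3 = (√2*√o)/3 = √2*√o/3)
A(S) = √(4 + S) (A(S) = √(S + 4) = √(4 + S))
F(X) = 4 (F(X) = (√(4 + 0))² = (√4)² = 2² = 4)
4*F(B(-3)) = 4*4 = 16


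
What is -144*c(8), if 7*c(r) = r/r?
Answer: -144/7 ≈ -20.571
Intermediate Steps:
c(r) = 1/7 (c(r) = (r/r)/7 = (1/7)*1 = 1/7)
-144*c(8) = -144*1/7 = -144/7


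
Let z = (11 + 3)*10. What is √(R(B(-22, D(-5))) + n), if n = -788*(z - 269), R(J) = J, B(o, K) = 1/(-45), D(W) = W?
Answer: √22871695/15 ≈ 318.83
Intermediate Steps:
z = 140 (z = 14*10 = 140)
B(o, K) = -1/45
n = 101652 (n = -788*(140 - 269) = -788*(-129) = 101652)
√(R(B(-22, D(-5))) + n) = √(-1/45 + 101652) = √(4574339/45) = √22871695/15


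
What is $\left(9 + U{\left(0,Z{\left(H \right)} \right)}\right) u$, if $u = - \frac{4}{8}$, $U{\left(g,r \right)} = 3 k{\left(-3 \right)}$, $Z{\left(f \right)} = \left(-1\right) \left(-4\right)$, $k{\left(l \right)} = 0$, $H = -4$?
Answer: $- \frac{9}{2} \approx -4.5$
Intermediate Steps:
$Z{\left(f \right)} = 4$
$U{\left(g,r \right)} = 0$ ($U{\left(g,r \right)} = 3 \cdot 0 = 0$)
$u = - \frac{1}{2}$ ($u = \left(-4\right) \frac{1}{8} = - \frac{1}{2} \approx -0.5$)
$\left(9 + U{\left(0,Z{\left(H \right)} \right)}\right) u = \left(9 + 0\right) \left(- \frac{1}{2}\right) = 9 \left(- \frac{1}{2}\right) = - \frac{9}{2}$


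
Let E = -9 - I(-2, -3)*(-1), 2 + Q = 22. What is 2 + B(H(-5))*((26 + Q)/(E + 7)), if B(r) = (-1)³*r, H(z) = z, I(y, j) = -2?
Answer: -111/2 ≈ -55.500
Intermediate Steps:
B(r) = -r
Q = 20 (Q = -2 + 22 = 20)
E = -11 (E = -9 - (-2)*(-1) = -9 - 1*2 = -9 - 2 = -11)
2 + B(H(-5))*((26 + Q)/(E + 7)) = 2 + (-1*(-5))*((26 + 20)/(-11 + 7)) = 2 + 5*(46/(-4)) = 2 + 5*(46*(-¼)) = 2 + 5*(-23/2) = 2 - 115/2 = -111/2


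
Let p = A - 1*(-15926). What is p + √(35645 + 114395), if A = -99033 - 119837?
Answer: -202944 + 22*√310 ≈ -2.0256e+5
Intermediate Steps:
A = -218870
p = -202944 (p = -218870 - 1*(-15926) = -218870 + 15926 = -202944)
p + √(35645 + 114395) = -202944 + √(35645 + 114395) = -202944 + √150040 = -202944 + 22*√310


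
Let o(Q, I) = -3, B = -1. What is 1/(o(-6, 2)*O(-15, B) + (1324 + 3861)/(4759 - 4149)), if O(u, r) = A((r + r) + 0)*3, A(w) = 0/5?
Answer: 2/17 ≈ 0.11765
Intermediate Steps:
A(w) = 0 (A(w) = 0*(⅕) = 0)
O(u, r) = 0 (O(u, r) = 0*3 = 0)
1/(o(-6, 2)*O(-15, B) + (1324 + 3861)/(4759 - 4149)) = 1/(-3*0 + (1324 + 3861)/(4759 - 4149)) = 1/(0 + 5185/610) = 1/(0 + 5185*(1/610)) = 1/(0 + 17/2) = 1/(17/2) = 2/17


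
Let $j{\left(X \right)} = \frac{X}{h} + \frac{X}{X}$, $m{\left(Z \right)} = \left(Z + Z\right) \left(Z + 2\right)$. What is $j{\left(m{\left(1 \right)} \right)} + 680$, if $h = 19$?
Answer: $\frac{12945}{19} \approx 681.32$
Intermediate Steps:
$m{\left(Z \right)} = 2 Z \left(2 + Z\right)$
$j{\left(X \right)} = 1 + \frac{X}{19}$ ($j{\left(X \right)} = \frac{X}{19} + \frac{X}{X} = X \frac{1}{19} + 1 = \frac{X}{19} + 1 = 1 + \frac{X}{19}$)
$j{\left(m{\left(1 \right)} \right)} + 680 = \left(1 + \frac{2 \cdot 1 \left(2 + 1\right)}{19}\right) + 680 = \left(1 + \frac{2 \cdot 1 \cdot 3}{19}\right) + 680 = \left(1 + \frac{1}{19} \cdot 6\right) + 680 = \left(1 + \frac{6}{19}\right) + 680 = \frac{25}{19} + 680 = \frac{12945}{19}$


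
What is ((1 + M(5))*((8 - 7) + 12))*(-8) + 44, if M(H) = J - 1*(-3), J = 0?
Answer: -372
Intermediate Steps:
M(H) = 3 (M(H) = 0 - 1*(-3) = 0 + 3 = 3)
((1 + M(5))*((8 - 7) + 12))*(-8) + 44 = ((1 + 3)*((8 - 7) + 12))*(-8) + 44 = (4*(1 + 12))*(-8) + 44 = (4*13)*(-8) + 44 = 52*(-8) + 44 = -416 + 44 = -372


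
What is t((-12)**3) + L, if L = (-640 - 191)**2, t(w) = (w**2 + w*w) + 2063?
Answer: 6664592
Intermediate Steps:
t(w) = 2063 + 2*w**2 (t(w) = (w**2 + w**2) + 2063 = 2*w**2 + 2063 = 2063 + 2*w**2)
L = 690561 (L = (-831)**2 = 690561)
t((-12)**3) + L = (2063 + 2*((-12)**3)**2) + 690561 = (2063 + 2*(-1728)**2) + 690561 = (2063 + 2*2985984) + 690561 = (2063 + 5971968) + 690561 = 5974031 + 690561 = 6664592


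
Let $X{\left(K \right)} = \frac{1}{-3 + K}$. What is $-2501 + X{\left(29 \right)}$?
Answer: $- \frac{65025}{26} \approx -2501.0$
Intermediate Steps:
$-2501 + X{\left(29 \right)} = -2501 + \frac{1}{-3 + 29} = -2501 + \frac{1}{26} = - \frac{65025}{26}$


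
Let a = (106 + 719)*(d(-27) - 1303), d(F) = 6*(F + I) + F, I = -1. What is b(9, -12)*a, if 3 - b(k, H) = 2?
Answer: -1235850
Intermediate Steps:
d(F) = -6 + 7*F (d(F) = 6*(F - 1) + F = 6*(-1 + F) + F = (-6 + 6*F) + F = -6 + 7*F)
b(k, H) = 1 (b(k, H) = 3 - 1*2 = 3 - 2 = 1)
a = -1235850 (a = (106 + 719)*((-6 + 7*(-27)) - 1303) = 825*((-6 - 189) - 1303) = 825*(-195 - 1303) = 825*(-1498) = -1235850)
b(9, -12)*a = 1*(-1235850) = -1235850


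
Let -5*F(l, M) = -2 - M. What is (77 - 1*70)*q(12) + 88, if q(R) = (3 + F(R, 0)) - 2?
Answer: 489/5 ≈ 97.800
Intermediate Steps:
F(l, M) = ⅖ + M/5 (F(l, M) = -(-2 - M)/5 = ⅖ + M/5)
q(R) = 7/5 (q(R) = (3 + (⅖ + (⅕)*0)) - 2 = (3 + (⅖ + 0)) - 2 = (3 + ⅖) - 2 = 17/5 - 2 = 7/5)
(77 - 1*70)*q(12) + 88 = (77 - 1*70)*(7/5) + 88 = (77 - 70)*(7/5) + 88 = 7*(7/5) + 88 = 49/5 + 88 = 489/5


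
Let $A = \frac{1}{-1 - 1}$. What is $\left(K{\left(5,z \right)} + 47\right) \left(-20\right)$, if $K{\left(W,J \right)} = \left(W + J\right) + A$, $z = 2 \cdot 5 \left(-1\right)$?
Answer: $-830$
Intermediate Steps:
$A = - \frac{1}{2}$ ($A = \frac{1}{-2} = - \frac{1}{2} \approx -0.5$)
$z = -10$ ($z = 10 \left(-1\right) = -10$)
$K{\left(W,J \right)} = - \frac{1}{2} + J + W$ ($K{\left(W,J \right)} = \left(W + J\right) - \frac{1}{2} = \left(J + W\right) - \frac{1}{2} = - \frac{1}{2} + J + W$)
$\left(K{\left(5,z \right)} + 47\right) \left(-20\right) = \left(\left(- \frac{1}{2} - 10 + 5\right) + 47\right) \left(-20\right) = \left(- \frac{11}{2} + 47\right) \left(-20\right) = \frac{83}{2} \left(-20\right) = -830$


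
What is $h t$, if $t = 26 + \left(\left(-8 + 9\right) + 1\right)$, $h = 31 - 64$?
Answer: $-924$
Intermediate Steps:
$h = -33$ ($h = 31 - 64 = -33$)
$t = 28$ ($t = 26 + \left(1 + 1\right) = 26 + 2 = 28$)
$h t = \left(-33\right) 28 = -924$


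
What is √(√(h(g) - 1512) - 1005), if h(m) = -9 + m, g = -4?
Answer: √(-1005 + 5*I*√61) ≈ 0.6158 + 31.708*I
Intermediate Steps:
√(√(h(g) - 1512) - 1005) = √(√((-9 - 4) - 1512) - 1005) = √(√(-13 - 1512) - 1005) = √(√(-1525) - 1005) = √(5*I*√61 - 1005) = √(-1005 + 5*I*√61)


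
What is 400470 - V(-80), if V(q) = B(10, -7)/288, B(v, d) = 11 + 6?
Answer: 115335343/288 ≈ 4.0047e+5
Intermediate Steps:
B(v, d) = 17
V(q) = 17/288
400470 - V(-80) = 400470 - 1*17/288 = 400470 - 17/288 = 115335343/288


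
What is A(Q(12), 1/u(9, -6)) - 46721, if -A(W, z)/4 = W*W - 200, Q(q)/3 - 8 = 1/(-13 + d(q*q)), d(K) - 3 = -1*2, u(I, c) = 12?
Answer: -192709/4 ≈ -48177.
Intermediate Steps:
d(K) = 1 (d(K) = 3 - 1*2 = 3 - 2 = 1)
Q(q) = 95/4 (Q(q) = 24 + 3/(-13 + 1) = 24 + 3/(-12) = 24 + 3*(-1/12) = 24 - ¼ = 95/4)
A(W, z) = 800 - 4*W² (A(W, z) = -4*(W*W - 200) = -4*(W² - 200) = -4*(-200 + W²) = 800 - 4*W²)
A(Q(12), 1/u(9, -6)) - 46721 = (800 - 4*(95/4)²) - 46721 = (800 - 4*9025/16) - 46721 = (800 - 9025/4) - 46721 = -5825/4 - 46721 = -192709/4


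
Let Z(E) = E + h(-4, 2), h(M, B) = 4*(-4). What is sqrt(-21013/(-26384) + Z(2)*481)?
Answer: I*sqrt(292942942107)/6596 ≈ 82.056*I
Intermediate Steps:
h(M, B) = -16
Z(E) = -16 + E (Z(E) = E - 16 = -16 + E)
sqrt(-21013/(-26384) + Z(2)*481) = sqrt(-21013/(-26384) + (-16 + 2)*481) = sqrt(-21013*(-1/26384) - 14*481) = sqrt(21013/26384 - 6734) = sqrt(-177648843/26384) = I*sqrt(292942942107)/6596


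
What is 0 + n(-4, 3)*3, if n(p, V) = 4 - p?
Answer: 24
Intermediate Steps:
0 + n(-4, 3)*3 = 0 + (4 - 1*(-4))*3 = 0 + (4 + 4)*3 = 0 + 8*3 = 0 + 24 = 24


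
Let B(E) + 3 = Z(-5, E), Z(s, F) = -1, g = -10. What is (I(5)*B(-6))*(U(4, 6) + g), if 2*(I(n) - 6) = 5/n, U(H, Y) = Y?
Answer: 104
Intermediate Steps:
B(E) = -4 (B(E) = -3 - 1 = -4)
I(n) = 6 + 5/(2*n) (I(n) = 6 + (5/n)/2 = 6 + 5/(2*n))
(I(5)*B(-6))*(U(4, 6) + g) = ((6 + (5/2)/5)*(-4))*(6 - 10) = ((6 + (5/2)*(⅕))*(-4))*(-4) = ((6 + ½)*(-4))*(-4) = ((13/2)*(-4))*(-4) = -26*(-4) = 104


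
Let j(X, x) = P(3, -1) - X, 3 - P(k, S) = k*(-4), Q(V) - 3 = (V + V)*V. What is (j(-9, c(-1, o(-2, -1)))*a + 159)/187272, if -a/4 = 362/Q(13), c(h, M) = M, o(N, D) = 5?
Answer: 721/2365176 ≈ 0.00030484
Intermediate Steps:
Q(V) = 3 + 2*V**2 (Q(V) = 3 + (V + V)*V = 3 + (2*V)*V = 3 + 2*V**2)
P(k, S) = 3 + 4*k (P(k, S) = 3 - k*(-4) = 3 - (-4)*k = 3 + 4*k)
a = -1448/341 (a = -1448/(3 + 2*13**2) = -1448/(3 + 2*169) = -1448/(3 + 338) = -1448/341 ≈ -4.2463)
j(X, x) = 15 - X (j(X, x) = (3 + 4*3) - X = (3 + 12) - X = 15 - X)
(j(-9, c(-1, o(-2, -1)))*a + 159)/187272 = ((15 - 1*(-9))*(-1448/341) + 159)/187272 = ((15 + 9)*(-1448/341) + 159)*(1/187272) = (24*(-1448/341) + 159)*(1/187272) = (-34752/341 + 159)*(1/187272) = (19467/341)*(1/187272) = 721/2365176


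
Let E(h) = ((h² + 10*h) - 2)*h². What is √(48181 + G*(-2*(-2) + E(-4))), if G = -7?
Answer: √51065 ≈ 225.98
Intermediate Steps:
E(h) = h²*(-2 + h² + 10*h) (E(h) = (-2 + h² + 10*h)*h² = h²*(-2 + h² + 10*h))
√(48181 + G*(-2*(-2) + E(-4))) = √(48181 - 7*(-2*(-2) + (-4)²*(-2 + (-4)² + 10*(-4)))) = √(48181 - 7*(4 + 16*(-2 + 16 - 40))) = √(48181 - 7*(4 + 16*(-26))) = √(48181 - 7*(4 - 416)) = √(48181 - 7*(-412)) = √(48181 + 2884) = √51065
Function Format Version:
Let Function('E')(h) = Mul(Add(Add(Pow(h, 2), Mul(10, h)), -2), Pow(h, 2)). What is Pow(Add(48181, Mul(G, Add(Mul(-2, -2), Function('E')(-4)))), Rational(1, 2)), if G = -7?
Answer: Pow(51065, Rational(1, 2)) ≈ 225.98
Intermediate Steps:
Function('E')(h) = Mul(Pow(h, 2), Add(-2, Pow(h, 2), Mul(10, h))) (Function('E')(h) = Mul(Add(-2, Pow(h, 2), Mul(10, h)), Pow(h, 2)) = Mul(Pow(h, 2), Add(-2, Pow(h, 2), Mul(10, h))))
Pow(Add(48181, Mul(G, Add(Mul(-2, -2), Function('E')(-4)))), Rational(1, 2)) = Pow(Add(48181, Mul(-7, Add(Mul(-2, -2), Mul(Pow(-4, 2), Add(-2, Pow(-4, 2), Mul(10, -4)))))), Rational(1, 2)) = Pow(Add(48181, Mul(-7, Add(4, Mul(16, Add(-2, 16, -40))))), Rational(1, 2)) = Pow(Add(48181, Mul(-7, Add(4, Mul(16, -26)))), Rational(1, 2)) = Pow(Add(48181, Mul(-7, Add(4, -416))), Rational(1, 2)) = Pow(Add(48181, Mul(-7, -412)), Rational(1, 2)) = Pow(Add(48181, 2884), Rational(1, 2)) = Pow(51065, Rational(1, 2))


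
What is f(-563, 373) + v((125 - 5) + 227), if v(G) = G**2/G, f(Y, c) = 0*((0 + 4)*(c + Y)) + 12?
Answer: 359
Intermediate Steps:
f(Y, c) = 12 (f(Y, c) = 0*(4*(Y + c)) + 12 = 0*(4*Y + 4*c) + 12 = 0 + 12 = 12)
v(G) = G
f(-563, 373) + v((125 - 5) + 227) = 12 + ((125 - 5) + 227) = 12 + (120 + 227) = 12 + 347 = 359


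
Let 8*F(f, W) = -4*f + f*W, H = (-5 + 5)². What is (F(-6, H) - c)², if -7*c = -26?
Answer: 25/49 ≈ 0.51020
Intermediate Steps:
H = 0 (H = 0² = 0)
F(f, W) = -f/2 + W*f/8 (F(f, W) = (-4*f + f*W)/8 = (-4*f + W*f)/8 = -f/2 + W*f/8)
c = 26/7 (c = -⅐*(-26) = 26/7 ≈ 3.7143)
(F(-6, H) - c)² = ((⅛)*(-6)*(-4 + 0) - 1*26/7)² = ((⅛)*(-6)*(-4) - 26/7)² = (3 - 26/7)² = (-5/7)² = 25/49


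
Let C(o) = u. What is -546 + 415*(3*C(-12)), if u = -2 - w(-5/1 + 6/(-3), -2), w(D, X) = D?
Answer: 5679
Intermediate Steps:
u = 5 (u = -2 - (-5/1 + 6/(-3)) = -2 - (-5*1 + 6*(-⅓)) = -2 - (-5 - 2) = -2 - 1*(-7) = -2 + 7 = 5)
C(o) = 5
-546 + 415*(3*C(-12)) = -546 + 415*(3*5) = -546 + 415*15 = -546 + 6225 = 5679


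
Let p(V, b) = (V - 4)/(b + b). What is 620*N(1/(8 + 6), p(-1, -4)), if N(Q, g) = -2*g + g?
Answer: -775/2 ≈ -387.50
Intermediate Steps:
p(V, b) = (-4 + V)/(2*b) (p(V, b) = (-4 + V)/((2*b)) = (-4 + V)*(1/(2*b)) = (-4 + V)/(2*b))
N(Q, g) = -g
620*N(1/(8 + 6), p(-1, -4)) = 620*(-(-4 - 1)/(2*(-4))) = 620*(-(-1)*(-5)/(2*4)) = 620*(-1*5/8) = 620*(-5/8) = -775/2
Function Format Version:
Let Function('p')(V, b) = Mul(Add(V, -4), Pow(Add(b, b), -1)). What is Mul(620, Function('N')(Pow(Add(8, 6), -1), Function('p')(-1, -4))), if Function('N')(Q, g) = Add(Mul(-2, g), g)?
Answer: Rational(-775, 2) ≈ -387.50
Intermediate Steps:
Function('p')(V, b) = Mul(Rational(1, 2), Pow(b, -1), Add(-4, V)) (Function('p')(V, b) = Mul(Add(-4, V), Pow(Mul(2, b), -1)) = Mul(Add(-4, V), Mul(Rational(1, 2), Pow(b, -1))) = Mul(Rational(1, 2), Pow(b, -1), Add(-4, V)))
Function('N')(Q, g) = Mul(-1, g)
Mul(620, Function('N')(Pow(Add(8, 6), -1), Function('p')(-1, -4))) = Mul(620, Mul(-1, Mul(Rational(1, 2), Pow(-4, -1), Add(-4, -1)))) = Mul(620, Mul(-1, Mul(Rational(1, 2), Rational(-1, 4), -5))) = Mul(620, Mul(-1, Rational(5, 8))) = Mul(620, Rational(-5, 8)) = Rational(-775, 2)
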